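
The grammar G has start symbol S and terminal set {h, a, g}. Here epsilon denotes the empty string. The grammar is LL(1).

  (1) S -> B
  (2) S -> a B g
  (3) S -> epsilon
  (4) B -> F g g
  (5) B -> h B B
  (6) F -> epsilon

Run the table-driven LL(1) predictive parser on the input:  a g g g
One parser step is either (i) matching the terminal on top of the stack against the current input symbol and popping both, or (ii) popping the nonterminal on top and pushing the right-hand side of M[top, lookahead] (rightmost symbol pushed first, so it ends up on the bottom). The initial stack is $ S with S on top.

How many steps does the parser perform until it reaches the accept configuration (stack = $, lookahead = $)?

7

     Stack      Input      Action
  1  $ S        a g g g $  expand S -> a B g
  2  $ g B a    a g g g $  match a
  3  $ g B      g g g $    expand B -> F g g
  4  $ g g g F  g g g $    expand F -> epsilon
  5  $ g g g    g g g $    match g
  6  $ g g      g g $      match g
  7  $ g        g $        match g
Accept reached after 7 steps.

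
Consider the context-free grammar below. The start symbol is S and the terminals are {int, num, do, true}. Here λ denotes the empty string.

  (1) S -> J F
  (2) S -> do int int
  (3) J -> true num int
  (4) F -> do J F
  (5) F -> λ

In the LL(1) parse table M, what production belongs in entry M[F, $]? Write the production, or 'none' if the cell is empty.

FIRST(J) = {true}
FIRST(F) = {λ, do}
FIRST(S) = {do, true}  (via J F)
FOLLOW(S) includes $ since S is the start symbol.
FOLLOW(S): S appears on no right-hand side. Thus FOLLOW(S) = {$}.
FOLLOW(F): in S->J F, the suffix after F is empty, so FOLLOW(F) ⊇ FOLLOW(S) = {$}; in F->do J F, the suffix after F is empty (adds nothing new). Thus FOLLOW(F) = {$}.
For F -> do J F: FIRST(do J F) = {do}, so it goes in M[F, t] for t ∈ {do}.
For F -> λ: FIRST(λ) = {λ}, so it goes in M[F, t] for t ∈ {}; since λ ∈ FIRST, also for every t ∈ FOLLOW(F) = {$}.

F -> λ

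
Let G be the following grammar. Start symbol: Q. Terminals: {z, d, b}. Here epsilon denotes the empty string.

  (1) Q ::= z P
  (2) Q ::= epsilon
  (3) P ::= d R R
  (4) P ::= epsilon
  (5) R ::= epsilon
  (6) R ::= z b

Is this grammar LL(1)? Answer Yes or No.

FIRST(Q) = {epsilon, z}
FIRST(P) = {epsilon, d}
FIRST(R) = {epsilon, z}
FOLLOW(Q) = {$}
FOLLOW(P) = {$}
FOLLOW(R) = {$, z}
Cell M[R, z] receives both R ::= epsilon and R ::= z b — the grammar is not LL(1).

No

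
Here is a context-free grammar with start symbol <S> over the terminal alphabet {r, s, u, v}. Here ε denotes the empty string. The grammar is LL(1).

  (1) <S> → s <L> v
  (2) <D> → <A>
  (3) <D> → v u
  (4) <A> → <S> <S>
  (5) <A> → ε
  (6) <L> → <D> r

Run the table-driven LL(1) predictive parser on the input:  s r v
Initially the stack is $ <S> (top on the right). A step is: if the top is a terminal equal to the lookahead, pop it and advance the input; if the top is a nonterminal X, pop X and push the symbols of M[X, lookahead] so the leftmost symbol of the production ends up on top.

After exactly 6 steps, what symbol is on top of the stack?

     Stack      Input    Action
  1  $ <S>      s r v $  expand <S> → s <L> v
  2  $ v <L> s  s r v $  match s
  3  $ v <L>    r v $    expand <L> → <D> r
  4  $ v r <D>  r v $    expand <D> → <A>
  5  $ v r <A>  r v $    expand <A> → ε
  6  $ v r      r v $    match r
Stack after step 6: $ v (top = v).

v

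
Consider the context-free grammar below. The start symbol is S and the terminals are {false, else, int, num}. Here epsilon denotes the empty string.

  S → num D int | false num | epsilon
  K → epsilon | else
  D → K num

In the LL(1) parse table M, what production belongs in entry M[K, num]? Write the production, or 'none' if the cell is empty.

K → epsilon

FIRST(S): from S→num D int we get {num}; from S→false num we get {false}; from S→epsilon we get {epsilon}. So FIRST(S) = {epsilon, false, num}.
FIRST(K): from K→epsilon we get {epsilon}; from K→else we get {else}. So FIRST(K) = {epsilon, else}.
FIRST(D): from D→K num we get {else, num}. So FIRST(D) = {else, num}.
FOLLOW(S) includes $ since S is the start symbol.
FOLLOW(K): in D→K num, K is followed by num with FIRST {num}. Thus FOLLOW(K) = {num}.
For K → epsilon: FIRST(epsilon) = {epsilon}, so it goes in M[K, t] for t ∈ {}; since epsilon ∈ FIRST, also for every t ∈ FOLLOW(K) = {num}.
For K → else: FIRST(else) = {else}, so it goes in M[K, t] for t ∈ {else}.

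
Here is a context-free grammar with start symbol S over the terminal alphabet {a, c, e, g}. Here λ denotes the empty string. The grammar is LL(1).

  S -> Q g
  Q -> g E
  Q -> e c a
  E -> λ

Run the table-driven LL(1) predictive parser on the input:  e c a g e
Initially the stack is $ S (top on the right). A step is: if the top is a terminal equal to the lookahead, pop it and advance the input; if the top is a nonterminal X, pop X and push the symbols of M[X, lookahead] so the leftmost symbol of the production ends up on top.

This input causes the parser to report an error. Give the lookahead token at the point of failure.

     Stack      Input        Action
  1  $ S        e c a g e $  expand S -> Q g
  2  $ g Q      e c a g e $  expand Q -> e c a
  3  $ g a c e  e c a g e $  match e
  4  $ g a c    c a g e $    match c
  5  $ g a      a g e $      match a
  6  $ g        g e $        match g
  7  $          e $          error: stack empty but input remains

e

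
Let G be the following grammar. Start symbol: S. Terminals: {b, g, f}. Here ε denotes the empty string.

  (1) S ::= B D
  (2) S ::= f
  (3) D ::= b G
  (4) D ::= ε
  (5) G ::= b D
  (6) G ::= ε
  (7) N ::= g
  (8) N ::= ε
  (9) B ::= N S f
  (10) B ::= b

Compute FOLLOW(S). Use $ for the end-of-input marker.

FIRST(D) = {ε, b}
FIRST(G) = {ε, b}
FIRST(N) = {ε, g}
FIRST(S) = {b, f, g}  (via B D)
FIRST(B) = {b, f, g}  (via N S f)
FOLLOW(S) includes $ since S is the start symbol.
FOLLOW(S): in B::=N S f, S is followed by f with FIRST {f}. Thus FOLLOW(S) = {$, f}.
FOLLOW(N): in B::=N S f, N is followed by S f with FIRST {b, f, g}. Thus FOLLOW(N) = {b, f, g}.
FOLLOW(B): in S::=B D, B is followed by D with FIRST {ε, b}; in S::=B D, the suffix after B is nullable, so FOLLOW(B) ⊇ FOLLOW(S) = {$, f}. Thus FOLLOW(B) = {$, b, f}.
FOLLOW(D): in S::=B D, the suffix after D is empty, so FOLLOW(D) ⊇ FOLLOW(S) = {$, f}; in G::=b D, the suffix after D is empty, so FOLLOW(D) ⊇ FOLLOW(G) = {$, f}. Thus FOLLOW(D) = {$, f}.
FOLLOW(G): in D::=b G, the suffix after G is empty, so FOLLOW(G) ⊇ FOLLOW(D) = {$, f}. Thus FOLLOW(G) = {$, f}.

{$, f}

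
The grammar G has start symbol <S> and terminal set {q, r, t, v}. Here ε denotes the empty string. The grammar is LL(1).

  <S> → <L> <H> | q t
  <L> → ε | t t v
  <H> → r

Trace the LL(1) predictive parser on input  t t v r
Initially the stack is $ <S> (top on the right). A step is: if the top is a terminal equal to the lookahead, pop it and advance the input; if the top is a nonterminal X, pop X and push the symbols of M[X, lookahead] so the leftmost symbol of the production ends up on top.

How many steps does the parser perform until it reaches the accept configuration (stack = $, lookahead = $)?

step 1: stack=$ <S>  input=t t v r $  — expand <S> → <L> <H>
step 2: stack=$ <H> <L>  input=t t v r $  — expand <L> → t t v
step 3: stack=$ <H> v t t  input=t t v r $  — match t
step 4: stack=$ <H> v t  input=t v r $  — match t
step 5: stack=$ <H> v  input=v r $  — match v
step 6: stack=$ <H>  input=r $  — expand <H> → r
step 7: stack=$ r  input=r $  — match r
Accept reached after 7 steps.

7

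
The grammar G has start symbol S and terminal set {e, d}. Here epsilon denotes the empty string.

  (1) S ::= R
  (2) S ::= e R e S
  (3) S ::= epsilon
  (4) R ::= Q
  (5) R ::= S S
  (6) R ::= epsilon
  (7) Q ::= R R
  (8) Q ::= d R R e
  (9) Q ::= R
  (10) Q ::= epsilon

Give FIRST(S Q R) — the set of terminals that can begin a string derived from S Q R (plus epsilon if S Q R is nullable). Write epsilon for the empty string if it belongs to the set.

{epsilon, d, e}

FIRST(S) = {epsilon, d, e}  (via R)
FIRST(R) = {epsilon, d, e}  (via Q, S S)
FIRST(Q) = {epsilon, d, e}  (via R R, R)
FIRST(S Q R): take FIRST of each symbol in turn, carrying on past any symbol whose FIRST contains epsilon; result {epsilon, d, e}.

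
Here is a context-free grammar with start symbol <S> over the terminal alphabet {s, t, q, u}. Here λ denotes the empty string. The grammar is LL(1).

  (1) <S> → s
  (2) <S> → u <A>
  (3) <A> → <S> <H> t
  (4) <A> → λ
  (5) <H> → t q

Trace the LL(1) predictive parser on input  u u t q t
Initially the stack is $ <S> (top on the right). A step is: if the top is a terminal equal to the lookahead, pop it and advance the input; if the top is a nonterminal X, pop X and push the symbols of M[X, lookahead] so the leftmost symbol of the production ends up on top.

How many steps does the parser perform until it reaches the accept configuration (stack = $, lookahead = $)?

10

step 1: stack=$ <S>  input=u u t q t $  — expand <S> → u <A>
step 2: stack=$ <A> u  input=u u t q t $  — match u
step 3: stack=$ <A>  input=u t q t $  — expand <A> → <S> <H> t
step 4: stack=$ t <H> <S>  input=u t q t $  — expand <S> → u <A>
step 5: stack=$ t <H> <A> u  input=u t q t $  — match u
step 6: stack=$ t <H> <A>  input=t q t $  — expand <A> → λ
step 7: stack=$ t <H>  input=t q t $  — expand <H> → t q
step 8: stack=$ t q t  input=t q t $  — match t
step 9: stack=$ t q  input=q t $  — match q
step 10: stack=$ t  input=t $  — match t
Accept reached after 10 steps.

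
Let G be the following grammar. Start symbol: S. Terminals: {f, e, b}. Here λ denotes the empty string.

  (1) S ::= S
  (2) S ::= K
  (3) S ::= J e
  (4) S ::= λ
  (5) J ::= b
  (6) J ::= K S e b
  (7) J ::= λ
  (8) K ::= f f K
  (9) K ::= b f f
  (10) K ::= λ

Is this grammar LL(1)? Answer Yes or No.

No

FIRST(S) = {λ, b, e, f}
FIRST(J) = {λ, b, e, f}
FIRST(K) = {λ, b, f}
FOLLOW(S) = {$, e}
FOLLOW(J) = {e}
FOLLOW(K) = {$, b, e, f}
Cell M[J, b] receives both J ::= b and J ::= K S e b — the grammar is not LL(1).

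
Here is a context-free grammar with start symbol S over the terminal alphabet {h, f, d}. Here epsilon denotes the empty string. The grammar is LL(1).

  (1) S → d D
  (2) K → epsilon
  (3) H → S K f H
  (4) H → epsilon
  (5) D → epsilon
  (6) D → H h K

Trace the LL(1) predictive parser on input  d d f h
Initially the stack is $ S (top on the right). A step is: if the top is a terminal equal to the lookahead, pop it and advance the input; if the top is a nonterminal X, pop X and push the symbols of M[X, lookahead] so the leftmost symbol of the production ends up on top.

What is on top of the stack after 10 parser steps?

h

      Stack            Input      Action
   1  $ S              d d f h $  expand S → d D
   2  $ D d            d d f h $  match d
   3  $ D              d f h $    expand D → H h K
   4  $ K h H          d f h $    expand H → S K f H
   5  $ K h H f K S    d f h $    expand S → d D
   6  $ K h H f K D d  d f h $    match d
   7  $ K h H f K D    f h $      expand D → epsilon
   8  $ K h H f K      f h $      expand K → epsilon
   9  $ K h H f        f h $      match f
  10  $ K h H          h $        expand H → epsilon
Stack after step 10: $ K h (top = h).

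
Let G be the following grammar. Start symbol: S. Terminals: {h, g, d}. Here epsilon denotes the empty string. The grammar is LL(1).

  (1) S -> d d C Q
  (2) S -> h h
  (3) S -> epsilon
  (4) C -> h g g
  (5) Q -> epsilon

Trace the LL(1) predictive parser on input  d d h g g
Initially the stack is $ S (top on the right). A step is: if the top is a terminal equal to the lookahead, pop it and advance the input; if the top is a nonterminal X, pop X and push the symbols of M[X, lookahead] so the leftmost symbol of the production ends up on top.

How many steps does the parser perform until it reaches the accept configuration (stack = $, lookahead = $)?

     Stack      Input        Action
  1  $ S        d d h g g $  expand S -> d d C Q
  2  $ Q C d d  d d h g g $  match d
  3  $ Q C d    d h g g $    match d
  4  $ Q C      h g g $      expand C -> h g g
  5  $ Q g g h  h g g $      match h
  6  $ Q g g    g g $        match g
  7  $ Q g      g $          match g
  8  $ Q        $            expand Q -> epsilon
Accept reached after 8 steps.

8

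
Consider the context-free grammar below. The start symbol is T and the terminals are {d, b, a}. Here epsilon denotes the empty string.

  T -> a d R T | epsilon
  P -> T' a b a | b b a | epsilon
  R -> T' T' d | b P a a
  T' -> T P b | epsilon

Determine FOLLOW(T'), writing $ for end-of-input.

FIRST(T): from T->a d R T we get {a}; from T->epsilon we get {epsilon}. So FIRST(T) = {epsilon, a}.
FIRST(P): from P->T' a b a we get {a, b}; from P->b b a we get {b}; from P->epsilon we get {epsilon}. So FIRST(P) = {epsilon, a, b}.
FIRST(T'): from T'->T P b we get {a, b}; from T'->epsilon we get {epsilon}. So FIRST(T') = {epsilon, a, b}.
FIRST(R): from R->T' T' d we get {a, b, d}; from R->b P a a we get {b}. So FIRST(R) = {a, b, d}.
FOLLOW(T) includes $ since T is the start symbol.
FOLLOW(T): in T->a d R T, the suffix after T is empty (adds nothing new); in T'->T P b, T is followed by P b with FIRST {a, b}. Thus FOLLOW(T) = {$, a, b}.
FOLLOW(P): in R->b P a a, P is followed by a a with FIRST {a}; in T'->T P b, P is followed by b with FIRST {b}. Thus FOLLOW(P) = {a, b}.
FOLLOW(R): in T->a d R T, R is followed by T with FIRST {epsilon, a}; in T->a d R T, the suffix after R is nullable, so FOLLOW(R) ⊇ FOLLOW(T) = {$, a, b}. Thus FOLLOW(R) = {$, a, b}.
FOLLOW(T'): in P->T' a b a, T' is followed by a b a with FIRST {a}; in R->T' T' d (occurrence 1), T' is followed by T' d with FIRST {a, b, d}; in R->T' T' d (occurrence 2), T' is followed by d with FIRST {d}. Thus FOLLOW(T') = {a, b, d}.

{a, b, d}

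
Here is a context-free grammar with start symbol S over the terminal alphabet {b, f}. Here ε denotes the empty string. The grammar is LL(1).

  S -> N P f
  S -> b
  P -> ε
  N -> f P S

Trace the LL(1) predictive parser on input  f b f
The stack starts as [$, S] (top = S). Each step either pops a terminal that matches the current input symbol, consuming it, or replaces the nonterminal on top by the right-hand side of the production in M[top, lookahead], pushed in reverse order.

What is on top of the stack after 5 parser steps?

b

     Stack        Input    Action
  1  $ S          f b f $  expand S -> N P f
  2  $ f P N      f b f $  expand N -> f P S
  3  $ f P S P f  f b f $  match f
  4  $ f P S P    b f $    expand P -> ε
  5  $ f P S      b f $    expand S -> b
Stack after step 5: $ f P b (top = b).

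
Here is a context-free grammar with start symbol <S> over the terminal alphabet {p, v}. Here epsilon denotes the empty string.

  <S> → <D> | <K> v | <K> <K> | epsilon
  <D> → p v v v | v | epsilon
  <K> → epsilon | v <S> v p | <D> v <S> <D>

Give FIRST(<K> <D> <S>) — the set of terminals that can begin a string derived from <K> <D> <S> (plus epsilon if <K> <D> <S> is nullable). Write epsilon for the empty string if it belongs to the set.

{epsilon, p, v}

FIRST(<D>): from <D>→p v v v we get {p}; from <D>→v we get {v}; from <D>→epsilon we get {epsilon}. So FIRST(<D>) = {epsilon, p, v}.
FIRST(<K>): from <K>→epsilon we get {epsilon}; from <K>→v <S> v p we get {v}; from <K>→<D> v <S> <D> we get {p, v}. So FIRST(<K>) = {epsilon, p, v}.
FIRST(<S>): from <S>→<D> we get {epsilon, p, v}; from <S>→<K> v we get {p, v}; from <S>→<K> <K> we get {epsilon, p, v}; from <S>→epsilon we get {epsilon}. So FIRST(<S>) = {epsilon, p, v}.
FIRST(<K> <D> <S>): take FIRST of each symbol in turn, carrying on past any symbol whose FIRST contains epsilon; result {epsilon, p, v}.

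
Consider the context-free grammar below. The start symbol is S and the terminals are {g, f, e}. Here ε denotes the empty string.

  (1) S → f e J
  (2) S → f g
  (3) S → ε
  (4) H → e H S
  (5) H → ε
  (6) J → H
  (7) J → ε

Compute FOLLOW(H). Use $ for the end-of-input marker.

FIRST(S): from S→f e J we get {f}; from S→f g we get {f}; from S→ε we get {ε}. So FIRST(S) = {ε, f}.
FIRST(H): from H→e H S we get {e}; from H→ε we get {ε}. So FIRST(H) = {ε, e}.
FIRST(J): from J→H we get {ε, e}; from J→ε we get {ε}. So FIRST(J) = {ε, e}.
FOLLOW(S) includes $ since S is the start symbol.
FOLLOW(S): in H→e H S, the suffix after S is empty, so FOLLOW(S) ⊇ FOLLOW(H) = {$, f}. Thus FOLLOW(S) = {$, f}.
FOLLOW(J): in S→f e J, the suffix after J is empty, so FOLLOW(J) ⊇ FOLLOW(S) = {$, f}. Thus FOLLOW(J) = {$, f}.
FOLLOW(H): in H→e H S, H is followed by S with FIRST {ε, f}; in H→e H S, the suffix after H is nullable (adds nothing new); in J→H, the suffix after H is empty, so FOLLOW(H) ⊇ FOLLOW(J) = {$, f}. Thus FOLLOW(H) = {$, f}.

{$, f}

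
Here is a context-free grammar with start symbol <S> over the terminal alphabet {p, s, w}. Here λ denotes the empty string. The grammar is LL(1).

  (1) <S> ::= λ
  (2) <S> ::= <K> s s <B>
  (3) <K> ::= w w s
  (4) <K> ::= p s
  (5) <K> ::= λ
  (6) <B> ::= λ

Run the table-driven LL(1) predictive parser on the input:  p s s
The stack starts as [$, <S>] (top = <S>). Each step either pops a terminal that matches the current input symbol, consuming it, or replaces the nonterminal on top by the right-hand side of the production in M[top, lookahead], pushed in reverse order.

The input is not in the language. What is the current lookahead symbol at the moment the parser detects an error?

$

     Stack          Input    Action
  1  $ <S>          p s s $  expand <S> ::= <K> s s <B>
  2  $ <B> s s <K>  p s s $  expand <K> ::= p s
  3  $ <B> s s s p  p s s $  match p
  4  $ <B> s s s    s s $    match s
  5  $ <B> s s      s $      match s
  6  $ <B> s        $        error: top is terminal s but lookahead is $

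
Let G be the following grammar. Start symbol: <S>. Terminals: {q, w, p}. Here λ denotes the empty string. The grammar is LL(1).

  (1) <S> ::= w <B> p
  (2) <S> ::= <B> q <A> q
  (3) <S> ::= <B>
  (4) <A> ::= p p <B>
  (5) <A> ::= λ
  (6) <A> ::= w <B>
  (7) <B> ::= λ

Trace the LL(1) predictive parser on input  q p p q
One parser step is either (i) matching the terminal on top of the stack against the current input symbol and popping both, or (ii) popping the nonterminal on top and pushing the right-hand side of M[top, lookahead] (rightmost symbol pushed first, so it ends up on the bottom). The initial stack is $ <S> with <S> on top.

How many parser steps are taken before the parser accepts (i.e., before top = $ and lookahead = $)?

8

step 1: stack=$ <S>  input=q p p q $  — expand <S> ::= <B> q <A> q
step 2: stack=$ q <A> q <B>  input=q p p q $  — expand <B> ::= λ
step 3: stack=$ q <A> q  input=q p p q $  — match q
step 4: stack=$ q <A>  input=p p q $  — expand <A> ::= p p <B>
step 5: stack=$ q <B> p p  input=p p q $  — match p
step 6: stack=$ q <B> p  input=p q $  — match p
step 7: stack=$ q <B>  input=q $  — expand <B> ::= λ
step 8: stack=$ q  input=q $  — match q
Accept reached after 8 steps.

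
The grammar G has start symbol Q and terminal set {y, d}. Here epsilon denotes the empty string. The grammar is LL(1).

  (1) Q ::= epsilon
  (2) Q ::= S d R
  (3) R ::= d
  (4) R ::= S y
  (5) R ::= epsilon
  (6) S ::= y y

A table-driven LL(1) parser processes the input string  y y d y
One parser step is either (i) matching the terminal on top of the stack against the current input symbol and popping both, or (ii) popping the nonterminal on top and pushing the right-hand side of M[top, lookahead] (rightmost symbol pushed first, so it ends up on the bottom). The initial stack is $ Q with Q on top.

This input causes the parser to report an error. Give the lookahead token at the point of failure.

$

step 1: stack=$ Q  input=y y d y $  — expand Q ::= S d R
step 2: stack=$ R d S  input=y y d y $  — expand S ::= y y
step 3: stack=$ R d y y  input=y y d y $  — match y
step 4: stack=$ R d y  input=y d y $  — match y
step 5: stack=$ R d  input=d y $  — match d
step 6: stack=$ R  input=y $  — expand R ::= S y
step 7: stack=$ y S  input=y $  — expand S ::= y y
step 8: stack=$ y y y  input=y $  — match y
step 9: stack=$ y y  input=$  — error: top is terminal y but lookahead is $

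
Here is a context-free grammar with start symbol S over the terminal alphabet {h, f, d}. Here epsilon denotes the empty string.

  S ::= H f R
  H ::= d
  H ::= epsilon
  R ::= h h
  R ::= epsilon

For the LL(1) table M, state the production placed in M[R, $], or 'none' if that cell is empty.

FIRST(H): from H::=d we get {d}; from H::=epsilon we get {epsilon}. So FIRST(H) = {epsilon, d}.
FIRST(R): from R::=h h we get {h}; from R::=epsilon we get {epsilon}. So FIRST(R) = {epsilon, h}.
FIRST(S): from S::=H f R we get {d, f}. So FIRST(S) = {d, f}.
FOLLOW(S) includes $ since S is the start symbol.
FOLLOW(S): S appears on no right-hand side. Thus FOLLOW(S) = {$}.
FOLLOW(R): in S::=H f R, the suffix after R is empty, so FOLLOW(R) ⊇ FOLLOW(S) = {$}. Thus FOLLOW(R) = {$}.
For R ::= h h: FIRST(h h) = {h}, so it goes in M[R, t] for t ∈ {h}.
For R ::= epsilon: FIRST(epsilon) = {epsilon}, so it goes in M[R, t] for t ∈ {}; since epsilon ∈ FIRST, also for every t ∈ FOLLOW(R) = {$}.

R ::= epsilon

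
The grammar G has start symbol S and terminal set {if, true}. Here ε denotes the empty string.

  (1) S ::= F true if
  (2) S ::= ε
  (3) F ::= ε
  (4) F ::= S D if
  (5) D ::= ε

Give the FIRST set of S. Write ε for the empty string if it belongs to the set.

FIRST(D): from D::=ε we get {ε}. So FIRST(D) = {ε}.
FIRST(S): from S::=F true if we get {if, true}; from S::=ε we get {ε}. So FIRST(S) = {ε, if, true}.
FIRST(F): from F::=ε we get {ε}; from F::=S D if we get {if, true}. So FIRST(F) = {ε, if, true}.

{ε, if, true}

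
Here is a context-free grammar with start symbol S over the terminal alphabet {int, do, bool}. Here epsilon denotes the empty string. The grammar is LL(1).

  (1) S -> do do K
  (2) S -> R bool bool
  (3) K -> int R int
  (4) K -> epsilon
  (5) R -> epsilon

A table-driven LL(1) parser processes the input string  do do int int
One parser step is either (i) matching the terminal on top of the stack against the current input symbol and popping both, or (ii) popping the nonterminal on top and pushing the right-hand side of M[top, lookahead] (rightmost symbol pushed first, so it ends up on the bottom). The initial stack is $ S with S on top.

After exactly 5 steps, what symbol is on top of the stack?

R

step 1: stack=$ S  input=do do int int $  — expand S -> do do K
step 2: stack=$ K do do  input=do do int int $  — match do
step 3: stack=$ K do  input=do int int $  — match do
step 4: stack=$ K  input=int int $  — expand K -> int R int
step 5: stack=$ int R int  input=int int $  — match int
Stack after step 5: $ int R (top = R).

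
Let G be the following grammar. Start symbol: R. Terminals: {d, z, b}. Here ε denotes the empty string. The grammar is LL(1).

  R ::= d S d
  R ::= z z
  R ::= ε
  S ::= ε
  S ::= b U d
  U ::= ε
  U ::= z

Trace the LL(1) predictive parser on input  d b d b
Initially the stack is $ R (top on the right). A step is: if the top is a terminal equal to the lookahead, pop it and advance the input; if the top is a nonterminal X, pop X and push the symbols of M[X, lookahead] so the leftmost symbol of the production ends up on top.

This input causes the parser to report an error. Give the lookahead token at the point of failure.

     Stack      Input      Action
  1  $ R        d b d b $  expand R ::= d S d
  2  $ d S d    d b d b $  match d
  3  $ d S      b d b $    expand S ::= b U d
  4  $ d d U b  b d b $    match b
  5  $ d d U    d b $      expand U ::= ε
  6  $ d d      d b $      match d
  7  $ d        b $        error: top is terminal d but lookahead is b

b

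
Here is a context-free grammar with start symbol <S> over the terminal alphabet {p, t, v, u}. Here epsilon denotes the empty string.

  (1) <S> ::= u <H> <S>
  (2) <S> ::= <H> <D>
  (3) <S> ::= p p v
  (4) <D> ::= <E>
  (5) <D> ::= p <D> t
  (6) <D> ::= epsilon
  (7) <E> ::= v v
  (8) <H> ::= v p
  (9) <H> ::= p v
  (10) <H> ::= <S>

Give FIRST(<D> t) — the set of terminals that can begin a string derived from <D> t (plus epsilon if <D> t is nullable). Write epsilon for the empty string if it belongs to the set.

{p, t, v}

FIRST(<E>) = {v}
FIRST(<D>) = {epsilon, p, v}  (via <E>)
FIRST(<S>) = {p, u, v}  (via <H> <D>)
FIRST(<H>) = {p, u, v}  (via <S>)
FIRST(<D> t): take FIRST of each symbol in turn, carrying on past any symbol whose FIRST contains epsilon; result {p, t, v}.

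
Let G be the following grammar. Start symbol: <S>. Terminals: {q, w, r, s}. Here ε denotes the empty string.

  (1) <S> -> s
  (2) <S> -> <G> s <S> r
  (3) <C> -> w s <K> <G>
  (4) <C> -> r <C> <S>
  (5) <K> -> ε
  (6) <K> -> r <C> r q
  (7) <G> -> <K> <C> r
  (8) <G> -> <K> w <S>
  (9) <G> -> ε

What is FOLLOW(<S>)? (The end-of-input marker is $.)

{$, r, s, w}

FIRST(<C>): from <C>->w s <K> <G> we get {w}; from <C>->r <C> <S> we get {r}. So FIRST(<C>) = {r, w}.
FIRST(<K>): from <K>->ε we get {ε}; from <K>->r <C> r q we get {r}. So FIRST(<K>) = {ε, r}.
FIRST(<G>): from <G>-><K> <C> r we get {r, w}; from <G>-><K> w <S> we get {r, w}; from <G>->ε we get {ε}. So FIRST(<G>) = {ε, r, w}.
FIRST(<S>): from <S>->s we get {s}; from <S>-><G> s <S> r we get {r, s, w}. So FIRST(<S>) = {r, s, w}.
FOLLOW(<S>) includes $ since <S> is the start symbol.
FOLLOW(<C>): in <C>->r <C> <S>, <C> is followed by <S> with FIRST {r, s, w}; in <K>->r <C> r q, <C> is followed by r q with FIRST {r}; in <G>-><K> <C> r, <C> is followed by r with FIRST {r}. Thus FOLLOW(<C>) = {r, s, w}.
FOLLOW(<K>): in <C>->w s <K> <G>, <K> is followed by <G> with FIRST {ε, r, w}; in <C>->w s <K> <G>, the suffix after <K> is nullable, so FOLLOW(<K>) ⊇ FOLLOW(<C>) = {r, s, w}; in <G>-><K> <C> r, <K> is followed by <C> r with FIRST {r, w}; in <G>-><K> w <S>, <K> is followed by w <S> with FIRST {w}. Thus FOLLOW(<K>) = {r, s, w}.
FOLLOW(<G>): in <S>-><G> s <S> r, <G> is followed by s <S> r with FIRST {s}; in <C>->w s <K> <G>, the suffix after <G> is empty, so FOLLOW(<G>) ⊇ FOLLOW(<C>) = {r, s, w}. Thus FOLLOW(<G>) = {r, s, w}.
FOLLOW(<S>): in <S>-><G> s <S> r, <S> is followed by r with FIRST {r}; in <C>->r <C> <S>, the suffix after <S> is empty, so FOLLOW(<S>) ⊇ FOLLOW(<C>) = {r, s, w}; in <G>-><K> w <S>, the suffix after <S> is empty, so FOLLOW(<S>) ⊇ FOLLOW(<G>) = {r, s, w}. Thus FOLLOW(<S>) = {$, r, s, w}.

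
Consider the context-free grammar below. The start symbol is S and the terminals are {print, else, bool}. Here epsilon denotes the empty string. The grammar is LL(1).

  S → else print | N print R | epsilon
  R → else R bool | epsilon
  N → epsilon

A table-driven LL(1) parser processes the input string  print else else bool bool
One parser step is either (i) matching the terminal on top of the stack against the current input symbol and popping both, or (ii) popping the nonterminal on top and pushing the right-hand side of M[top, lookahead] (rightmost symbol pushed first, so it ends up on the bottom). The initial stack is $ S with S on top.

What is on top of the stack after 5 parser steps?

R

step 1: stack=$ S  input=print else else bool bool $  — expand S → N print R
step 2: stack=$ R print N  input=print else else bool bool $  — expand N → epsilon
step 3: stack=$ R print  input=print else else bool bool $  — match print
step 4: stack=$ R  input=else else bool bool $  — expand R → else R bool
step 5: stack=$ bool R else  input=else else bool bool $  — match else
Stack after step 5: $ bool R (top = R).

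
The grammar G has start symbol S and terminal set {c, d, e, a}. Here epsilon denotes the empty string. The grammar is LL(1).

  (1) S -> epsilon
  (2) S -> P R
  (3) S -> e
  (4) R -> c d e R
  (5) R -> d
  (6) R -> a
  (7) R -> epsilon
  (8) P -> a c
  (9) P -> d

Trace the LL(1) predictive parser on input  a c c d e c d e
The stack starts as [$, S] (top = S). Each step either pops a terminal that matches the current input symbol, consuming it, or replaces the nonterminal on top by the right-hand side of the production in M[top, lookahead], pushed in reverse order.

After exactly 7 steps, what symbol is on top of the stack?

e

step 1: stack=$ S  input=a c c d e c d e $  — expand S -> P R
step 2: stack=$ R P  input=a c c d e c d e $  — expand P -> a c
step 3: stack=$ R c a  input=a c c d e c d e $  — match a
step 4: stack=$ R c  input=c c d e c d e $  — match c
step 5: stack=$ R  input=c d e c d e $  — expand R -> c d e R
step 6: stack=$ R e d c  input=c d e c d e $  — match c
step 7: stack=$ R e d  input=d e c d e $  — match d
Stack after step 7: $ R e (top = e).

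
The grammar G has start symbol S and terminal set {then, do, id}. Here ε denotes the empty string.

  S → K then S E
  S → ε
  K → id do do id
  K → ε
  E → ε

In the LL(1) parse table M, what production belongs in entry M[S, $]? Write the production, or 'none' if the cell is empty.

S → ε

FIRST(K): from K→id do do id we get {id}; from K→ε we get {ε}. So FIRST(K) = {ε, id}.
FIRST(E): from E→ε we get {ε}. So FIRST(E) = {ε}.
FIRST(S): from S→K then S E we get {id, then}; from S→ε we get {ε}. So FIRST(S) = {ε, id, then}.
FOLLOW(S) includes $ since S is the start symbol.
FOLLOW(S): in S→K then S E, S is followed by E with FIRST {ε}; in S→K then S E, the suffix after S is nullable (adds nothing new). Thus FOLLOW(S) = {$}.
For S → K then S E: FIRST(K then S E) = {id, then}, so it goes in M[S, t] for t ∈ {id, then}.
For S → ε: FIRST(ε) = {ε}, so it goes in M[S, t] for t ∈ {}; since ε ∈ FIRST, also for every t ∈ FOLLOW(S) = {$}.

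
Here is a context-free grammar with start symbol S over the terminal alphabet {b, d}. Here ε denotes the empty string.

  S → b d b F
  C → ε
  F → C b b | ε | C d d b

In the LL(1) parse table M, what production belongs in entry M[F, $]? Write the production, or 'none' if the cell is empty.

FIRST(S): from S→b d b F we get {b}. So FIRST(S) = {b}.
FIRST(C): from C→ε we get {ε}. So FIRST(C) = {ε}.
FIRST(F): from F→C b b we get {b}; from F→ε we get {ε}; from F→C d d b we get {d}. So FIRST(F) = {ε, b, d}.
FOLLOW(S) includes $ since S is the start symbol.
FOLLOW(S): S appears on no right-hand side. Thus FOLLOW(S) = {$}.
FOLLOW(F): in S→b d b F, the suffix after F is empty, so FOLLOW(F) ⊇ FOLLOW(S) = {$}. Thus FOLLOW(F) = {$}.
For F → C b b: FIRST(C b b) = {b}, so it goes in M[F, t] for t ∈ {b}.
For F → ε: FIRST(ε) = {ε}, so it goes in M[F, t] for t ∈ {}; since ε ∈ FIRST, also for every t ∈ FOLLOW(F) = {$}.
For F → C d d b: FIRST(C d d b) = {d}, so it goes in M[F, t] for t ∈ {d}.

F → ε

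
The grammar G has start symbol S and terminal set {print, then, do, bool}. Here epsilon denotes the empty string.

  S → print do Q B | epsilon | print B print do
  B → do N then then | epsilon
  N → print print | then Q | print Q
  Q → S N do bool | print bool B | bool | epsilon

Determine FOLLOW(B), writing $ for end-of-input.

{$, do, print, then}

FIRST(S) = {epsilon, print}
FIRST(B) = {epsilon, do}
FIRST(N) = {print, then}
FIRST(Q) = {epsilon, bool, print, then}  (via S N do bool)
FOLLOW(S) includes $ since S is the start symbol.
FOLLOW(S): in Q→S N do bool, S is followed by N do bool with FIRST {print, then}. Thus FOLLOW(S) = {$, print, then}.
FOLLOW(N): in B→do N then then, N is followed by then then with FIRST {then}; in Q→S N do bool, N is followed by do bool with FIRST {do}. Thus FOLLOW(N) = {do, then}.
FOLLOW(Q): in S→print do Q B, Q is followed by B with FIRST {epsilon, do}; in S→print do Q B, the suffix after Q is nullable, so FOLLOW(Q) ⊇ FOLLOW(S) = {$, print, then}; in N→then Q, the suffix after Q is empty, so FOLLOW(Q) ⊇ FOLLOW(N) = {do, then}; in N→print Q, the suffix after Q is empty, so FOLLOW(Q) ⊇ FOLLOW(N) = {do, then}. Thus FOLLOW(Q) = {$, do, print, then}.
FOLLOW(B): in S→print do Q B, the suffix after B is empty, so FOLLOW(B) ⊇ FOLLOW(S) = {$, print, then}; in S→print B print do, B is followed by print do with FIRST {print}; in Q→print bool B, the suffix after B is empty, so FOLLOW(B) ⊇ FOLLOW(Q) = {$, do, print, then}. Thus FOLLOW(B) = {$, do, print, then}.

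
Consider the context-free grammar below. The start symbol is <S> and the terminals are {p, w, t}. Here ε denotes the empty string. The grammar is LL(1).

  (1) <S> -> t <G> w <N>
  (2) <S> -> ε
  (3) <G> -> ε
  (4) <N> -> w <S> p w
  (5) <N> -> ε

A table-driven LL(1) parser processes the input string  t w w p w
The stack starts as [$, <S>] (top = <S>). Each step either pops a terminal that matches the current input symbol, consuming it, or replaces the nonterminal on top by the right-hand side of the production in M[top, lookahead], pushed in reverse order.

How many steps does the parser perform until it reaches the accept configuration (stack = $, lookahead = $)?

9

step 1: stack=$ <S>  input=t w w p w $  — expand <S> -> t <G> w <N>
step 2: stack=$ <N> w <G> t  input=t w w p w $  — match t
step 3: stack=$ <N> w <G>  input=w w p w $  — expand <G> -> ε
step 4: stack=$ <N> w  input=w w p w $  — match w
step 5: stack=$ <N>  input=w p w $  — expand <N> -> w <S> p w
step 6: stack=$ w p <S> w  input=w p w $  — match w
step 7: stack=$ w p <S>  input=p w $  — expand <S> -> ε
step 8: stack=$ w p  input=p w $  — match p
step 9: stack=$ w  input=w $  — match w
Accept reached after 9 steps.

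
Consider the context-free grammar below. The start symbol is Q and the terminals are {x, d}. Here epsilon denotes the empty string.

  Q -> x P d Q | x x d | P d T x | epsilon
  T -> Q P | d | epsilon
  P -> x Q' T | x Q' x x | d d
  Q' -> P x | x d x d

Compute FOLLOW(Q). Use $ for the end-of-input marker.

{$, d, x}

FIRST(P) = {d, x}
FIRST(Q) = {epsilon, d, x}  (via P d T x)
FIRST(Q') = {d, x}  (via P x)
FIRST(T) = {epsilon, d, x}  (via Q P)
FOLLOW(Q) includes $ since Q is the start symbol.
FOLLOW(Q): in Q->x P d Q, the suffix after Q is empty (adds nothing new); in T->Q P, Q is followed by P with FIRST {d, x}. Thus FOLLOW(Q) = {$, d, x}.
FOLLOW(T): in Q->P d T x, T is followed by x with FIRST {x}; in P->x Q' T, the suffix after T is empty, so FOLLOW(T) ⊇ FOLLOW(P) = {d, x}. Thus FOLLOW(T) = {d, x}.
FOLLOW(P): in Q->x P d Q, P is followed by d Q with FIRST {d}; in Q->P d T x, P is followed by d T x with FIRST {d}; in T->Q P, the suffix after P is empty, so FOLLOW(P) ⊇ FOLLOW(T) = {d, x}; in Q'->P x, P is followed by x with FIRST {x}. Thus FOLLOW(P) = {d, x}.
FOLLOW(Q'): in P->x Q' T, Q' is followed by T with FIRST {epsilon, d, x}; in P->x Q' T, the suffix after Q' is nullable, so FOLLOW(Q') ⊇ FOLLOW(P) = {d, x}; in P->x Q' x x, Q' is followed by x x with FIRST {x}. Thus FOLLOW(Q') = {d, x}.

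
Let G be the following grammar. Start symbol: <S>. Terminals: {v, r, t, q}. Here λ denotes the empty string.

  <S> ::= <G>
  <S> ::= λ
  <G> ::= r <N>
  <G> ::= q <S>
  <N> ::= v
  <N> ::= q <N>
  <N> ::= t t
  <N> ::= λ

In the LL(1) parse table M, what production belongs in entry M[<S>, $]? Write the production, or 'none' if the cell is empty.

<S> ::= λ

FIRST(<G>) = {q, r}
FIRST(<N>) = {λ, q, t, v}
FIRST(<S>) = {λ, q, r}  (via <G>)
FOLLOW(<S>) includes $ since <S> is the start symbol.
FOLLOW(<S>): in <G>::=q <S>, the suffix after <S> is empty, so FOLLOW(<S>) ⊇ FOLLOW(<G>) = {$}. Thus FOLLOW(<S>) = {$}.
FOLLOW(<G>): in <S>::=<G>, the suffix after <G> is empty, so FOLLOW(<G>) ⊇ FOLLOW(<S>) = {$}. Thus FOLLOW(<G>) = {$}.
For <S> ::= <G>: FIRST(<G>) = {q, r}, so it goes in M[<S>, t] for t ∈ {q, r}.
For <S> ::= λ: FIRST(λ) = {λ}, so it goes in M[<S>, t] for t ∈ {}; since λ ∈ FIRST, also for every t ∈ FOLLOW(<S>) = {$}.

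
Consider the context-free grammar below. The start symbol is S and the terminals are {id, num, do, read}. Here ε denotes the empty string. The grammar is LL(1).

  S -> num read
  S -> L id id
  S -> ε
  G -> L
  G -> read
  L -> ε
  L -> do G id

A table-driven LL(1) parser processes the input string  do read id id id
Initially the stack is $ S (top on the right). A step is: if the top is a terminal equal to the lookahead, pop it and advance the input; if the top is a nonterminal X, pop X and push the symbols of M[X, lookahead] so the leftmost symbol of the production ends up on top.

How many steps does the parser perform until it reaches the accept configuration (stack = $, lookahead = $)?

     Stack            Input               Action
  1  $ S              do read id id id $  expand S -> L id id
  2  $ id id L        do read id id id $  expand L -> do G id
  3  $ id id id G do  do read id id id $  match do
  4  $ id id id G     read id id id $     expand G -> read
  5  $ id id id read  read id id id $     match read
  6  $ id id id       id id id $          match id
  7  $ id id          id id $             match id
  8  $ id             id $                match id
Accept reached after 8 steps.

8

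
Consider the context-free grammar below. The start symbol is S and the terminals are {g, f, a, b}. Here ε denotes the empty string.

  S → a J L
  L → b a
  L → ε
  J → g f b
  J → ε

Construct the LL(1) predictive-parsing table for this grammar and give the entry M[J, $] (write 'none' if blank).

J → ε

FIRST(S) = {a}
FIRST(L) = {ε, b}
FIRST(J) = {ε, g}
FOLLOW(S) includes $ since S is the start symbol.
FOLLOW(S): S appears on no right-hand side. Thus FOLLOW(S) = {$}.
FOLLOW(J): in S→a J L, J is followed by L with FIRST {ε, b}; in S→a J L, the suffix after J is nullable, so FOLLOW(J) ⊇ FOLLOW(S) = {$}. Thus FOLLOW(J) = {$, b}.
For J → g f b: FIRST(g f b) = {g}, so it goes in M[J, t] for t ∈ {g}.
For J → ε: FIRST(ε) = {ε}, so it goes in M[J, t] for t ∈ {}; since ε ∈ FIRST, also for every t ∈ FOLLOW(J) = {$, b}.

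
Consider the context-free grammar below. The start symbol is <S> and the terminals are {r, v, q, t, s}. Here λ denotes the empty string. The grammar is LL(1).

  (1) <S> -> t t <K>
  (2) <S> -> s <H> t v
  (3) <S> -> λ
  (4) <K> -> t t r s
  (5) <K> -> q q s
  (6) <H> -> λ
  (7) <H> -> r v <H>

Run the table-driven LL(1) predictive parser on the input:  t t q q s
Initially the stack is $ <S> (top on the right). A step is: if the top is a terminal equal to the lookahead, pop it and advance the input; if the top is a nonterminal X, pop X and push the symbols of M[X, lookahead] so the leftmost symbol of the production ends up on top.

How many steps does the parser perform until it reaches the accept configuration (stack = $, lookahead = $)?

7

     Stack      Input        Action
  1  $ <S>      t t q q s $  expand <S> -> t t <K>
  2  $ <K> t t  t t q q s $  match t
  3  $ <K> t    t q q s $    match t
  4  $ <K>      q q s $      expand <K> -> q q s
  5  $ s q q    q q s $      match q
  6  $ s q      q s $        match q
  7  $ s        s $          match s
Accept reached after 7 steps.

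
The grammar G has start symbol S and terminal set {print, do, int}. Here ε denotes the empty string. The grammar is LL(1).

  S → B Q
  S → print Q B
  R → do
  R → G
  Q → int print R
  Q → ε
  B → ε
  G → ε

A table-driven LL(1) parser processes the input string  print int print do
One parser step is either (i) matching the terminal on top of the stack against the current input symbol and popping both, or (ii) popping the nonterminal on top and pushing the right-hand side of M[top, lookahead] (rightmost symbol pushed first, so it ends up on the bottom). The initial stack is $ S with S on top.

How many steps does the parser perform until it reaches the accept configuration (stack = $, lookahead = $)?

8

     Stack            Input                 Action
  1  $ S              print int print do $  expand S → print Q B
  2  $ B Q print      print int print do $  match print
  3  $ B Q            int print do $        expand Q → int print R
  4  $ B R print int  int print do $        match int
  5  $ B R print      print do $            match print
  6  $ B R            do $                  expand R → do
  7  $ B do           do $                  match do
  8  $ B              $                     expand B → ε
Accept reached after 8 steps.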